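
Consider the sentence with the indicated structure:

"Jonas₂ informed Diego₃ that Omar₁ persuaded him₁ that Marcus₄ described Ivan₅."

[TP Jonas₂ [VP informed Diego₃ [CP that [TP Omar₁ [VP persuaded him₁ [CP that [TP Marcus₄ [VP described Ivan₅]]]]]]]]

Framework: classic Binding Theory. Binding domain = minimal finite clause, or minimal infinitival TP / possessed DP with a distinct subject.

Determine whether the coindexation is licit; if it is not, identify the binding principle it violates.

Principle B

The two coindexed NPs are *Omar₁* and *him₁*.
*him₁* is a pronoun. Its binding domain is the embedded TP, whose subject is Omar₁.
*Omar₁* c-commands it within that domain and carries the same index.
The pronoun is locally bound → Principle B violation.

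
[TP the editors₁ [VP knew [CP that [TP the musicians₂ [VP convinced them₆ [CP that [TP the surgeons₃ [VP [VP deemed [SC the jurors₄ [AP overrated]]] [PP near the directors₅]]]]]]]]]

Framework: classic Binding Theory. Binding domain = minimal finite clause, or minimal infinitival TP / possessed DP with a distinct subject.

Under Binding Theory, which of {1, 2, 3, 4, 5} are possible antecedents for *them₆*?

{1}

*them* is a pronoun, so Principle B applies: it must be free in its binding domain.
Binding domain of *them₆*: the embedded TP, whose subject is the musicians₂.
*the editors₁* c-commands the pronoun but from outside its binding domain, and is not c-commanded by it → coindexation permitted.
*the musicians₂* c-commands the pronoun within its binding domain → coindexation would violate Principle B.
*the surgeons₃*: the pronoun c-commands this R-expression → coindexation would violate Principle C on *the surgeons₃*.
*the jurors₄*: the pronoun c-commands this R-expression → coindexation would violate Principle C on *the jurors₄*.
*the directors₅*: the pronoun c-commands this R-expression → coindexation would violate Principle C on *the directors₅*.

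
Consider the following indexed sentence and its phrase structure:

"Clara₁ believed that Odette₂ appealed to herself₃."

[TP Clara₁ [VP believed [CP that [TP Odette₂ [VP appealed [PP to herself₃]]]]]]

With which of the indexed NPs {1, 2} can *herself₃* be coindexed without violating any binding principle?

*herself* is an anaphor, so Principle A applies: it must be bound in its binding domain.
Binding domain of *herself₃*: the embedded TP, whose subject is Odette₂.
*Clara₁* c-commands the anaphor but is outside its binding domain → cannot satisfy Principle A.
*Odette₂* c-commands the anaphor within its binding domain → licit binder.

{2}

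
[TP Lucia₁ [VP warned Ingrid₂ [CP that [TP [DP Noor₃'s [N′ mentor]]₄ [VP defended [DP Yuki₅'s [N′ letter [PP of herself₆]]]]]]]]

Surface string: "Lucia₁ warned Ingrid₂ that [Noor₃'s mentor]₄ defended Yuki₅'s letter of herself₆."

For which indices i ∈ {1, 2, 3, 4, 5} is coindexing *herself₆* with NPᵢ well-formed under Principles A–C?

*herself* is an anaphor, so Principle A applies: it must be bound in its binding domain.
Binding domain of *herself₆*: the possessed DP, whose subject is Yuki₅.
*Lucia₁* c-commands the anaphor but is outside its binding domain → cannot satisfy Principle A.
*Ingrid₂* c-commands the anaphor but is outside its binding domain → cannot satisfy Principle A.
*Noor₃* does not c-command the anaphor → cannot bind it.
*[Noor₃'s mentor]₄* c-commands the anaphor but is outside its binding domain → cannot satisfy Principle A.
*Yuki₅* c-commands the anaphor within its binding domain → licit binder.

{5}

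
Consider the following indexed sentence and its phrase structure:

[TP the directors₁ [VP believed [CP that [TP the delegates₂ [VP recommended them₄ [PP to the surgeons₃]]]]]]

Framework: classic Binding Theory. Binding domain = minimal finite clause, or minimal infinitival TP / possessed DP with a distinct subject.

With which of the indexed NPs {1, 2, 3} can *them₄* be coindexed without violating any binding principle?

{1}

*them* is a pronoun, so Principle B applies: it must be free in its binding domain.
Binding domain of *them₄*: the embedded TP, whose subject is the delegates₂.
*the directors₁* c-commands the pronoun but from outside its binding domain, and is not c-commanded by it → coindexation permitted.
*the delegates₂* c-commands the pronoun within its binding domain → coindexation would violate Principle B.
*the surgeons₃*: the pronoun c-commands this R-expression → coindexation would violate Principle C on *the surgeons₃*.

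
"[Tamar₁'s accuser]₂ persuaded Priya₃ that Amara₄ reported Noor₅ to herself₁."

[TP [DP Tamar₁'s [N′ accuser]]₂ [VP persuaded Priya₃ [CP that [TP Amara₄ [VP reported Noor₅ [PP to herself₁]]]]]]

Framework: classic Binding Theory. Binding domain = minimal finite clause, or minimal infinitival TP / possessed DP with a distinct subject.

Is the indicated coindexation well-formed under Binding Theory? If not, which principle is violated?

Principle A

The two coindexed NPs are *Tamar₁* and *herself₁*.
*herself₁* is an anaphor. Principle A requires it to be bound within its binding domain — the embedded TP, whose subject is Amara₄.
Within that domain it is c-commanded by *Amara₄*, *Noor₅*, none of which share its index.
*Tamar₁* does not c-command the anaphor at all.
The anaphor is unbound in its domain → Principle A violation.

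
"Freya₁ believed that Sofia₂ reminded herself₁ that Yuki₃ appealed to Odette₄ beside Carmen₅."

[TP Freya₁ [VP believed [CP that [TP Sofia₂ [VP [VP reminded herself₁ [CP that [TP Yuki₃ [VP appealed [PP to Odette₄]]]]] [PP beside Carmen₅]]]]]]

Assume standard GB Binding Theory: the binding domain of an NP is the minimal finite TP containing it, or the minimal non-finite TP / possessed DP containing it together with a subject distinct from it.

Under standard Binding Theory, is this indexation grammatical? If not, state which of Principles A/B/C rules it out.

The two coindexed NPs are *Freya₁* and *herself₁*.
*herself₁* is an anaphor. Principle A requires it to be bound within its binding domain — the embedded TP, whose subject is Sofia₂.
Within that domain it is c-commanded by *Sofia₂*, which does not share its index.
*Freya₁* does c-command the anaphor, but from outside its binding domain.
The anaphor is unbound in its domain → Principle A violation.

Principle A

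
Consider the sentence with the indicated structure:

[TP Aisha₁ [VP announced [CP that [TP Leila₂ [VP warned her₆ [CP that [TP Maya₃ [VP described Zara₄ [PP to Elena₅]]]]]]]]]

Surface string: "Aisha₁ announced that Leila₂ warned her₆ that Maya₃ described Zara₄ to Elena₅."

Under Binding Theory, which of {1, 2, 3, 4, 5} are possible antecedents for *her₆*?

{1}

*her* is a pronoun, so Principle B applies: it must be free in its binding domain.
Binding domain of *her₆*: the embedded TP, whose subject is Leila₂.
*Aisha₁* c-commands the pronoun but from outside its binding domain, and is not c-commanded by it → coindexation permitted.
*Leila₂* c-commands the pronoun within its binding domain → coindexation would violate Principle B.
*Maya₃*: the pronoun c-commands this R-expression → coindexation would violate Principle C on *Maya₃*.
*Zara₄*: the pronoun c-commands this R-expression → coindexation would violate Principle C on *Zara₄*.
*Elena₅*: the pronoun c-commands this R-expression → coindexation would violate Principle C on *Elena₅*.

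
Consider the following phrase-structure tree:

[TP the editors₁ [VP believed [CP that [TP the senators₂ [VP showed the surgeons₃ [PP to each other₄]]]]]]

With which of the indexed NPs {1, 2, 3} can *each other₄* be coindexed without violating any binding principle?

*each other* is an anaphor, so Principle A applies: it must be bound in its binding domain.
Binding domain of *each other₄*: the embedded TP, whose subject is the senators₂.
*the editors₁* c-commands the anaphor but is outside its binding domain → cannot satisfy Principle A.
*the senators₂* c-commands the anaphor within its binding domain → licit binder.
*the surgeons₃* c-commands the anaphor within its binding domain → licit binder.

{2, 3}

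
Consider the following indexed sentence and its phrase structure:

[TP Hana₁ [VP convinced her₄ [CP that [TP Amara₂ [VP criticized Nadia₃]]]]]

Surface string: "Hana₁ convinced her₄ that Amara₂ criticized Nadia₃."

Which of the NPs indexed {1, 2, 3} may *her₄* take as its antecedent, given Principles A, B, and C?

*her* is a pronoun, so Principle B applies: it must be free in its binding domain.
Binding domain of *her₄*: the matrix TP, whose subject is Hana₁.
*Hana₁* c-commands the pronoun within its binding domain → coindexation would violate Principle B.
*Amara₂*: the pronoun c-commands this R-expression → coindexation would violate Principle C on *Amara₂*.
*Nadia₃*: the pronoun c-commands this R-expression → coindexation would violate Principle C on *Nadia₃*.

none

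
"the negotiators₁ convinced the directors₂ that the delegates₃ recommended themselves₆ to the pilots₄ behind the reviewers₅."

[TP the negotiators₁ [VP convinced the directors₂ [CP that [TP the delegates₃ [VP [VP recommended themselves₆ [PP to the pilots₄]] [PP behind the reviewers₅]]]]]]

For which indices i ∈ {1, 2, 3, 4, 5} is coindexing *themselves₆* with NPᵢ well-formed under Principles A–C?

*themselves* is an anaphor, so Principle A applies: it must be bound in its binding domain.
Binding domain of *themselves₆*: the embedded TP, whose subject is the delegates₃.
*the negotiators₁* c-commands the anaphor but is outside its binding domain → cannot satisfy Principle A.
*the directors₂* c-commands the anaphor but is outside its binding domain → cannot satisfy Principle A.
*the delegates₃* c-commands the anaphor within its binding domain → licit binder.
*the pilots₄* does not c-command the anaphor → cannot bind it.
*the reviewers₅* does not c-command the anaphor → cannot bind it.

{3}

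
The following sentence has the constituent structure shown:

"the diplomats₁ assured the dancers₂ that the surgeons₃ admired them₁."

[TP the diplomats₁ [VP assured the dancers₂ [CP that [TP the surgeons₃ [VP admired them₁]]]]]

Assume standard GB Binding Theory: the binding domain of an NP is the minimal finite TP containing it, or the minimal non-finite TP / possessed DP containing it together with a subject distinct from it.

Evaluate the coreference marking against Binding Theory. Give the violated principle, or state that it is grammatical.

grammatical

The two coindexed NPs are *the diplomats₁* and *them₁*.
*them₁* is a pronoun; its binding domain is the embedded TP, whose subject is the surgeons₃. Within that domain it is c-commanded only by *the surgeons₃*, which carries a different index — the pronoun is free locally, so Principle B holds.
*the diplomats₁* is an R-expression; *them₁* does not c-command it, and no other NP shares its index, so Principle C is satisfied.
All principles are respected.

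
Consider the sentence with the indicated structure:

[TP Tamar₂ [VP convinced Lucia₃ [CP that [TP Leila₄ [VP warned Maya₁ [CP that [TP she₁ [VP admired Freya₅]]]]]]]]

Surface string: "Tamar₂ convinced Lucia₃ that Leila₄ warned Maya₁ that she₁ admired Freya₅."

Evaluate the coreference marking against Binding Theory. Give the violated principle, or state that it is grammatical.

grammatical

The two coindexed NPs are *Maya₁* and *she₁*.
*she₁* is a pronoun; nothing c-commands it within its binding domain (the embedded TP.), so Principle B holds trivially.
*Maya₁* is an R-expression; *she₁* does not c-command it, and no other NP shares its index, so Principle C is satisfied.
All principles are respected.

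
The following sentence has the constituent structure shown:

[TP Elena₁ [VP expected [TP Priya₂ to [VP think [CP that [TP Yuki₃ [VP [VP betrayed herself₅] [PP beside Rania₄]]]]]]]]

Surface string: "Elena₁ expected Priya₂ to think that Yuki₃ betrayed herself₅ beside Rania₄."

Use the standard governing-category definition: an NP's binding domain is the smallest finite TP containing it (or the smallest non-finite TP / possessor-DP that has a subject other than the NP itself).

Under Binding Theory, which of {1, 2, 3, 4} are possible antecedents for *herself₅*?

{3}

*herself* is an anaphor, so Principle A applies: it must be bound in its binding domain.
Binding domain of *herself₅*: the embedded TP, whose subject is Yuki₃.
*Elena₁* c-commands the anaphor but is outside its binding domain → cannot satisfy Principle A.
*Priya₂* c-commands the anaphor but is outside its binding domain → cannot satisfy Principle A.
*Yuki₃* c-commands the anaphor within its binding domain → licit binder.
*Rania₄* does not c-command the anaphor → cannot bind it.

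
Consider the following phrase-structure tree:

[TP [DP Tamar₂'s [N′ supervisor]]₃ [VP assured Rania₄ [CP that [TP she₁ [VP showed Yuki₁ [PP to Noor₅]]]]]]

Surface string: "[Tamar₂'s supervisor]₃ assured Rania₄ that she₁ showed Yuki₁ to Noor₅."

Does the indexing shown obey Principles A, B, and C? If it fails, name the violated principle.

The two coindexed NPs are *she₁* and *Yuki₁*.
*Yuki₁* is an R-expression. Principle C requires it to be free everywhere.
*she₁* c-commands it and carries the same index.
The R-expression is bound → Principle C violation.

Principle C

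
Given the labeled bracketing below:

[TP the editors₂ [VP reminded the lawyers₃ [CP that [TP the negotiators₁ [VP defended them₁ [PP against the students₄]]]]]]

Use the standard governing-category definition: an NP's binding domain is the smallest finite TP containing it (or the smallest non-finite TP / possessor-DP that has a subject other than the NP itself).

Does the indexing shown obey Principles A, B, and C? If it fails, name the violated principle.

Principle B

The two coindexed NPs are *the negotiators₁* and *them₁*.
*them₁* is a pronoun. Its binding domain is the embedded TP, whose subject is the negotiators₁.
*the negotiators₁* c-commands it within that domain and carries the same index.
The pronoun is locally bound → Principle B violation.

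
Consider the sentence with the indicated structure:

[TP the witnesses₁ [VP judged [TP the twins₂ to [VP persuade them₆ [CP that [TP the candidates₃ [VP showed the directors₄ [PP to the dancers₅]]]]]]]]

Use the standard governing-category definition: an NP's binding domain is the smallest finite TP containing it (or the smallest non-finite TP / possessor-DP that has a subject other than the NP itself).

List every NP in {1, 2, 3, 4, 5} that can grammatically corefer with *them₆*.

{1}

*them* is a pronoun, so Principle B applies: it must be free in its binding domain.
Binding domain of *them₆*: the embedded TP, whose subject is the twins₂.
*the witnesses₁* c-commands the pronoun but from outside its binding domain, and is not c-commanded by it → coindexation permitted.
*the twins₂* c-commands the pronoun within its binding domain → coindexation would violate Principle B.
*the candidates₃*: the pronoun c-commands this R-expression → coindexation would violate Principle C on *the candidates₃*.
*the directors₄*: the pronoun c-commands this R-expression → coindexation would violate Principle C on *the directors₄*.
*the dancers₅*: the pronoun c-commands this R-expression → coindexation would violate Principle C on *the dancers₅*.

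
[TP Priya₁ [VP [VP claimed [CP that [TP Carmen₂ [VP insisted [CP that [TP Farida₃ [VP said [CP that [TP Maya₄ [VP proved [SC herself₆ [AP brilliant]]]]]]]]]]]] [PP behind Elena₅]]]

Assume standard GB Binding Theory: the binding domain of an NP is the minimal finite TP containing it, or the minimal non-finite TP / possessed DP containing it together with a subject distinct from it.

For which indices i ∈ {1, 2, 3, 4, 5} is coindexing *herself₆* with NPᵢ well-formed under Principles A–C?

*herself* is an anaphor, so Principle A applies: it must be bound in its binding domain.
Binding domain of *herself₆*: the embedded TP, whose subject is Maya₄.
*Priya₁* c-commands the anaphor but is outside its binding domain → cannot satisfy Principle A.
*Carmen₂* c-commands the anaphor but is outside its binding domain → cannot satisfy Principle A.
*Farida₃* c-commands the anaphor but is outside its binding domain → cannot satisfy Principle A.
*Maya₄* c-commands the anaphor within its binding domain → licit binder.
*Elena₅* does not c-command the anaphor → cannot bind it.

{4}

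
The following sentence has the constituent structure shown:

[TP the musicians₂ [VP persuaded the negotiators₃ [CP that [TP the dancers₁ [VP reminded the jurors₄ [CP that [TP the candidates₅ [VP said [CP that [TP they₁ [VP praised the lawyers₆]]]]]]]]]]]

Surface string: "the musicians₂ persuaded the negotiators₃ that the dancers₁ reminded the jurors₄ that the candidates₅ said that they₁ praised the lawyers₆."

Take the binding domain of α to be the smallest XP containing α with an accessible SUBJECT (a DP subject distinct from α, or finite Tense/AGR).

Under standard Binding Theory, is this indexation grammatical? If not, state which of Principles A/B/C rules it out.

The two coindexed NPs are *the dancers₁* and *they₁*.
*they₁* is a pronoun; nothing c-commands it within its binding domain (the embedded TP.), so Principle B holds trivially.
*the dancers₁* is an R-expression; *they₁* does not c-command it, and no other NP shares its index, so Principle C is satisfied.
All principles are respected.

grammatical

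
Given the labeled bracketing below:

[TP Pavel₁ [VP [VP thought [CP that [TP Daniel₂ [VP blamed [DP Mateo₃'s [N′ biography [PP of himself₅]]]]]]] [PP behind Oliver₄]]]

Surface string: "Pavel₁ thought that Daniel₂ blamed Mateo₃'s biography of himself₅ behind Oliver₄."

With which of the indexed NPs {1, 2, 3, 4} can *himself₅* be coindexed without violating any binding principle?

*himself* is an anaphor, so Principle A applies: it must be bound in its binding domain.
Binding domain of *himself₅*: the possessed DP, whose subject is Mateo₃.
*Pavel₁* c-commands the anaphor but is outside its binding domain → cannot satisfy Principle A.
*Daniel₂* c-commands the anaphor but is outside its binding domain → cannot satisfy Principle A.
*Mateo₃* c-commands the anaphor within its binding domain → licit binder.
*Oliver₄* does not c-command the anaphor → cannot bind it.

{3}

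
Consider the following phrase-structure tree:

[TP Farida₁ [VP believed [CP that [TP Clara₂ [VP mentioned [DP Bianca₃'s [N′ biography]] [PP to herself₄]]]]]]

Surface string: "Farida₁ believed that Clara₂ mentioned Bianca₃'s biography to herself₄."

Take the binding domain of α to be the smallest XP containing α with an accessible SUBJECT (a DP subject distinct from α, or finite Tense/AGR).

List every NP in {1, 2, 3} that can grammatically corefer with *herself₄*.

{2}

*herself* is an anaphor, so Principle A applies: it must be bound in its binding domain.
Binding domain of *herself₄*: the embedded TP, whose subject is Clara₂.
*Farida₁* c-commands the anaphor but is outside its binding domain → cannot satisfy Principle A.
*Clara₂* c-commands the anaphor within its binding domain → licit binder.
*Bianca₃* does not c-command the anaphor → cannot bind it.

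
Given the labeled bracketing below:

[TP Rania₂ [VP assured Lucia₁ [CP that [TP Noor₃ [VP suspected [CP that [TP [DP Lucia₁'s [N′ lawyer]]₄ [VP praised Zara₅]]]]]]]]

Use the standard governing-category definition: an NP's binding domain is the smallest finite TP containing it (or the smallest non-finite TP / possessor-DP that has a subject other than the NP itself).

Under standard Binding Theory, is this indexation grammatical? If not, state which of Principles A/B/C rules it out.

The two coindexed NPs are *Lucia₁* (the lower occurrence) and *Lucia₁* (the higher occurrence).
*Lucia₁* (the lower occurrence) is an R-expression. Principle C requires it to be free everywhere.
*Lucia₁* (the higher occurrence) c-commands it and carries the same index.
The R-expression is bound → Principle C violation.

Principle C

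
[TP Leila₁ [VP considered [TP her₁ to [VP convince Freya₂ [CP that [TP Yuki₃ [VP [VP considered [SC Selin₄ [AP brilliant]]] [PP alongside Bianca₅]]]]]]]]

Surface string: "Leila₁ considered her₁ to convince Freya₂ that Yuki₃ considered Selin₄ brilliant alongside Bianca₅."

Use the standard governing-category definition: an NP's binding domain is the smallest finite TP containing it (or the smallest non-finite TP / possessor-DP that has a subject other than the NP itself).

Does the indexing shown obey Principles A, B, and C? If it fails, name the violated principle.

The two coindexed NPs are *Leila₁* and *her₁*.
*her₁* is a pronoun. Its binding domain is the matrix TP, whose subject is Leila₁.
*Leila₁* c-commands it within that domain and carries the same index.
The pronoun is locally bound → Principle B violation.

Principle B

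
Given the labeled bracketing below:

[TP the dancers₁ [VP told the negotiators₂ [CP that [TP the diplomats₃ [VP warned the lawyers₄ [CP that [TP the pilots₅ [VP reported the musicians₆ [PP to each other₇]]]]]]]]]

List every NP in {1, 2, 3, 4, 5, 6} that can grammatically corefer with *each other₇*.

{5, 6}

*each other* is an anaphor, so Principle A applies: it must be bound in its binding domain.
Binding domain of *each other₇*: the embedded TP, whose subject is the pilots₅.
*the dancers₁* c-commands the anaphor but is outside its binding domain → cannot satisfy Principle A.
*the negotiators₂* c-commands the anaphor but is outside its binding domain → cannot satisfy Principle A.
*the diplomats₃* c-commands the anaphor but is outside its binding domain → cannot satisfy Principle A.
*the lawyers₄* c-commands the anaphor but is outside its binding domain → cannot satisfy Principle A.
*the pilots₅* c-commands the anaphor within its binding domain → licit binder.
*the musicians₆* c-commands the anaphor within its binding domain → licit binder.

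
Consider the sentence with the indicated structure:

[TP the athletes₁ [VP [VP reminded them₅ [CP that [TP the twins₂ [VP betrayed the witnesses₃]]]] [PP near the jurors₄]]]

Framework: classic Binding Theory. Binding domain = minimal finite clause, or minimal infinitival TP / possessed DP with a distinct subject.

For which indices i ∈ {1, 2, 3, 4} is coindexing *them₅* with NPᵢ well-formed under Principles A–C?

*them* is a pronoun, so Principle B applies: it must be free in its binding domain.
Binding domain of *them₅*: the matrix TP, whose subject is the athletes₁.
*the athletes₁* c-commands the pronoun within its binding domain → coindexation would violate Principle B.
*the twins₂*: the pronoun c-commands this R-expression → coindexation would violate Principle C on *the twins₂*.
*the witnesses₃*: the pronoun c-commands this R-expression → coindexation would violate Principle C on *the witnesses₃*.
*the jurors₄* and the pronoun do not c-command one another → neither Principle B nor Principle C is at stake; coindexation permitted.

{4}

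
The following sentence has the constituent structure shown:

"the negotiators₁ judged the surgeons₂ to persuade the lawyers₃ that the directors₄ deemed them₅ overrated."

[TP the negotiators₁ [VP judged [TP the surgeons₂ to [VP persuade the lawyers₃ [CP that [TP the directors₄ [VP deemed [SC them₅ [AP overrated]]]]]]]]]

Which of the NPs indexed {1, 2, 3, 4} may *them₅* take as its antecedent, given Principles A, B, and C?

{1, 2, 3}

*them* is a pronoun, so Principle B applies: it must be free in its binding domain.
Binding domain of *them₅*: the embedded TP, whose subject is the directors₄.
*the negotiators₁* c-commands the pronoun but from outside its binding domain, and is not c-commanded by it → coindexation permitted.
*the surgeons₂* c-commands the pronoun but from outside its binding domain, and is not c-commanded by it → coindexation permitted.
*the lawyers₃* c-commands the pronoun but from outside its binding domain, and is not c-commanded by it → coindexation permitted.
*the directors₄* c-commands the pronoun within its binding domain → coindexation would violate Principle B.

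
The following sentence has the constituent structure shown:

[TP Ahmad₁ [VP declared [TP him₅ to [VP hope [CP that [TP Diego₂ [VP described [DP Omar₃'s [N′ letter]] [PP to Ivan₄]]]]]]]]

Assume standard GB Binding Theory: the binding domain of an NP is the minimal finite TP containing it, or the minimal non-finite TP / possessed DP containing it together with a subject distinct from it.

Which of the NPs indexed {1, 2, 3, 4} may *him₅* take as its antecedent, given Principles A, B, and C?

*him* is a pronoun, so Principle B applies: it must be free in its binding domain.
Binding domain of *him₅*: the matrix TP, whose subject is Ahmad₁.
*Ahmad₁* c-commands the pronoun within its binding domain → coindexation would violate Principle B.
*Diego₂*: the pronoun c-commands this R-expression → coindexation would violate Principle C on *Diego₂*.
*Omar₃*: the pronoun c-commands this R-expression → coindexation would violate Principle C on *Omar₃*.
*Ivan₄*: the pronoun c-commands this R-expression → coindexation would violate Principle C on *Ivan₄*.

none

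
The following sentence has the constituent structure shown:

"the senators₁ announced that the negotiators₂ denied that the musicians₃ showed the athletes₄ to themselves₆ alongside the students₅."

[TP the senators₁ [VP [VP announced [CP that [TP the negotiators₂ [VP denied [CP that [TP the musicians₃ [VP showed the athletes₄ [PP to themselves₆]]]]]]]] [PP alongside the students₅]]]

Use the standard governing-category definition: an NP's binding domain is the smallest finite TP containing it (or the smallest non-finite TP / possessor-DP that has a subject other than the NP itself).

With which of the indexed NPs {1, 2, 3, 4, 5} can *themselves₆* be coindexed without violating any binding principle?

{3, 4}

*themselves* is an anaphor, so Principle A applies: it must be bound in its binding domain.
Binding domain of *themselves₆*: the embedded TP, whose subject is the musicians₃.
*the senators₁* c-commands the anaphor but is outside its binding domain → cannot satisfy Principle A.
*the negotiators₂* c-commands the anaphor but is outside its binding domain → cannot satisfy Principle A.
*the musicians₃* c-commands the anaphor within its binding domain → licit binder.
*the athletes₄* c-commands the anaphor within its binding domain → licit binder.
*the students₅* does not c-command the anaphor → cannot bind it.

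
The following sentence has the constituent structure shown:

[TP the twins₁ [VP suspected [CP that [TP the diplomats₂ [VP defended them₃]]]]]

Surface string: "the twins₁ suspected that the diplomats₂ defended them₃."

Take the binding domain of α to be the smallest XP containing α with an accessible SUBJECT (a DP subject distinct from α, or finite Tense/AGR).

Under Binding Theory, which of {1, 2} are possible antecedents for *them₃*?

*them* is a pronoun, so Principle B applies: it must be free in its binding domain.
Binding domain of *them₃*: the embedded TP, whose subject is the diplomats₂.
*the twins₁* c-commands the pronoun but from outside its binding domain, and is not c-commanded by it → coindexation permitted.
*the diplomats₂* c-commands the pronoun within its binding domain → coindexation would violate Principle B.

{1}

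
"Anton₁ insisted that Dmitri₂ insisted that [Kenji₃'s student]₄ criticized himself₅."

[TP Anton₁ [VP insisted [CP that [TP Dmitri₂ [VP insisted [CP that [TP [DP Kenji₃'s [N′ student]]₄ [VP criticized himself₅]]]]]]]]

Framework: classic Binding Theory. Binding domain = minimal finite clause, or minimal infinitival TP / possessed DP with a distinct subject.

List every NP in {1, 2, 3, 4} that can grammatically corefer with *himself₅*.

{4}

*himself* is an anaphor, so Principle A applies: it must be bound in its binding domain.
Binding domain of *himself₅*: the embedded TP, whose subject is [Kenji₃'s student]₄.
*Anton₁* c-commands the anaphor but is outside its binding domain → cannot satisfy Principle A.
*Dmitri₂* c-commands the anaphor but is outside its binding domain → cannot satisfy Principle A.
*Kenji₃* does not c-command the anaphor → cannot bind it.
*[Kenji₃'s student]₄* c-commands the anaphor within its binding domain → licit binder.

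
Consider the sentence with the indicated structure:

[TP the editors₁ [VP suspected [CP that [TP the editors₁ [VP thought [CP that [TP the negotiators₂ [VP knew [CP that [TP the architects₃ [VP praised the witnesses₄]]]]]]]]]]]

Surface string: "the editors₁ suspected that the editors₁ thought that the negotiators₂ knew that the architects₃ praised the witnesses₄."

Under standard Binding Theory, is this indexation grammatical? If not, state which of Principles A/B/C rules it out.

Principle C

The two coindexed NPs are *the editors₁* (the lower occurrence) and *the editors₁* (the higher occurrence).
*the editors₁* (the lower occurrence) is an R-expression. Principle C requires it to be free everywhere.
*the editors₁* (the higher occurrence) c-commands it and carries the same index.
The R-expression is bound → Principle C violation.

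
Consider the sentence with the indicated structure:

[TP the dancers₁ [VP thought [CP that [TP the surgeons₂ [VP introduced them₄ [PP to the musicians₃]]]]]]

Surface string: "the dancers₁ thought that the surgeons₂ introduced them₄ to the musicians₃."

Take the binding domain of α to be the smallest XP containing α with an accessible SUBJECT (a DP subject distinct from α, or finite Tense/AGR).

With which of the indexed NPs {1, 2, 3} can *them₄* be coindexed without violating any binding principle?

{1}

*them* is a pronoun, so Principle B applies: it must be free in its binding domain.
Binding domain of *them₄*: the embedded TP, whose subject is the surgeons₂.
*the dancers₁* c-commands the pronoun but from outside its binding domain, and is not c-commanded by it → coindexation permitted.
*the surgeons₂* c-commands the pronoun within its binding domain → coindexation would violate Principle B.
*the musicians₃*: the pronoun c-commands this R-expression → coindexation would violate Principle C on *the musicians₃*.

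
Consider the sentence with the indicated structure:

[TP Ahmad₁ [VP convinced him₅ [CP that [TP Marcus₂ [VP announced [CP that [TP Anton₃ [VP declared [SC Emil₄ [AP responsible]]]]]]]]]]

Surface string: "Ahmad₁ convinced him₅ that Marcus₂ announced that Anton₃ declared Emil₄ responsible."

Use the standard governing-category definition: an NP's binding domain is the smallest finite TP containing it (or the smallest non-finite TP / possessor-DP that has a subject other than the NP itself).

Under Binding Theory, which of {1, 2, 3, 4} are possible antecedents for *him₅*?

*him* is a pronoun, so Principle B applies: it must be free in its binding domain.
Binding domain of *him₅*: the matrix TP, whose subject is Ahmad₁.
*Ahmad₁* c-commands the pronoun within its binding domain → coindexation would violate Principle B.
*Marcus₂*: the pronoun c-commands this R-expression → coindexation would violate Principle C on *Marcus₂*.
*Anton₃*: the pronoun c-commands this R-expression → coindexation would violate Principle C on *Anton₃*.
*Emil₄*: the pronoun c-commands this R-expression → coindexation would violate Principle C on *Emil₄*.

none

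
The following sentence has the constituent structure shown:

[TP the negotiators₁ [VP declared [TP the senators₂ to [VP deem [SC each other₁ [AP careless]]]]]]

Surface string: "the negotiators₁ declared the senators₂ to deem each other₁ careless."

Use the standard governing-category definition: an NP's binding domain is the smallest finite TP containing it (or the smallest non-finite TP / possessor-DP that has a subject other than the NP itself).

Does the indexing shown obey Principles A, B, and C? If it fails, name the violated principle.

Principle A

The two coindexed NPs are *the negotiators₁* and *each other₁*.
*each other₁* is an anaphor. Principle A requires it to be bound within its binding domain — the embedded TP, whose subject is the senators₂.
Within that domain it is c-commanded by *the senators₂*, which does not share its index.
*the negotiators₁* does c-command the anaphor, but from outside its binding domain.
The anaphor is unbound in its domain → Principle A violation.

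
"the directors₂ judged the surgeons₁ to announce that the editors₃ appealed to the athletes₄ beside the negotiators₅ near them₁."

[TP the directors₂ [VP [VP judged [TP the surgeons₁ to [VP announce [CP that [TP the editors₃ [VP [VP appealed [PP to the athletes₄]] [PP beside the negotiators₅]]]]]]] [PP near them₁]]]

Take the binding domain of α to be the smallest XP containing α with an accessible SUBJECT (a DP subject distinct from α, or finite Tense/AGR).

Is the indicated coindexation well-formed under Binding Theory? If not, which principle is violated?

The two coindexed NPs are *the surgeons₁* and *them₁*.
*them₁* is a pronoun; its binding domain is the matrix TP, whose subject is the directors₂. Within that domain it is c-commanded only by *the directors₂*, which carries a different index — the pronoun is free locally, so Principle B holds.
*the surgeons₁* is an R-expression; *them₁* does not c-command it, and no other NP shares its index, so Principle C is satisfied.
All principles are respected.

grammatical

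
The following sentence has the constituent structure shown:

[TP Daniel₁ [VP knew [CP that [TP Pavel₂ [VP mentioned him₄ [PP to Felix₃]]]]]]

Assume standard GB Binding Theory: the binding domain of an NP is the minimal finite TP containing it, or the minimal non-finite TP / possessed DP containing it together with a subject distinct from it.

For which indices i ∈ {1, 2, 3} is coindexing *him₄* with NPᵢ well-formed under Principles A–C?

*him* is a pronoun, so Principle B applies: it must be free in its binding domain.
Binding domain of *him₄*: the embedded TP, whose subject is Pavel₂.
*Daniel₁* c-commands the pronoun but from outside its binding domain, and is not c-commanded by it → coindexation permitted.
*Pavel₂* c-commands the pronoun within its binding domain → coindexation would violate Principle B.
*Felix₃*: the pronoun c-commands this R-expression → coindexation would violate Principle C on *Felix₃*.

{1}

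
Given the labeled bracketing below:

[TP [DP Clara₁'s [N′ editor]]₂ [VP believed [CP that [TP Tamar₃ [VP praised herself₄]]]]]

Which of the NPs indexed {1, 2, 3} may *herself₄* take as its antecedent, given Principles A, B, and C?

{3}

*herself* is an anaphor, so Principle A applies: it must be bound in its binding domain.
Binding domain of *herself₄*: the embedded TP, whose subject is Tamar₃.
*Clara₁* does not c-command the anaphor → cannot bind it.
*[Clara₁'s editor]₂* c-commands the anaphor but is outside its binding domain → cannot satisfy Principle A.
*Tamar₃* c-commands the anaphor within its binding domain → licit binder.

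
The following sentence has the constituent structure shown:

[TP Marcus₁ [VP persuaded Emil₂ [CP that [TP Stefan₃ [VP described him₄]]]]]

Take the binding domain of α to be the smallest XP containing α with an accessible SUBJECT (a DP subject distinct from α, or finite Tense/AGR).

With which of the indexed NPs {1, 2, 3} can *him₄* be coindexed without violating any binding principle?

{1, 2}

*him* is a pronoun, so Principle B applies: it must be free in its binding domain.
Binding domain of *him₄*: the embedded TP, whose subject is Stefan₃.
*Marcus₁* c-commands the pronoun but from outside its binding domain, and is not c-commanded by it → coindexation permitted.
*Emil₂* c-commands the pronoun but from outside its binding domain, and is not c-commanded by it → coindexation permitted.
*Stefan₃* c-commands the pronoun within its binding domain → coindexation would violate Principle B.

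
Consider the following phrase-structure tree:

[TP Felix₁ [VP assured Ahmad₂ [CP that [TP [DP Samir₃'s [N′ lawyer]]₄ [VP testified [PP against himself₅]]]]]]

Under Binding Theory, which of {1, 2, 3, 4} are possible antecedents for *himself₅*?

{4}

*himself* is an anaphor, so Principle A applies: it must be bound in its binding domain.
Binding domain of *himself₅*: the embedded TP, whose subject is [Samir₃'s lawyer]₄.
*Felix₁* c-commands the anaphor but is outside its binding domain → cannot satisfy Principle A.
*Ahmad₂* c-commands the anaphor but is outside its binding domain → cannot satisfy Principle A.
*Samir₃* does not c-command the anaphor → cannot bind it.
*[Samir₃'s lawyer]₄* c-commands the anaphor within its binding domain → licit binder.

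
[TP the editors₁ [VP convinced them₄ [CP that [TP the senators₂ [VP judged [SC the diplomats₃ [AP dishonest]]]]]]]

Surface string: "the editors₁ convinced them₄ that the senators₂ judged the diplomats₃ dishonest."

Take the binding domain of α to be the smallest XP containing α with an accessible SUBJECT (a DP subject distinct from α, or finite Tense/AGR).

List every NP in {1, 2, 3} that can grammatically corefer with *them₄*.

none

*them* is a pronoun, so Principle B applies: it must be free in its binding domain.
Binding domain of *them₄*: the matrix TP, whose subject is the editors₁.
*the editors₁* c-commands the pronoun within its binding domain → coindexation would violate Principle B.
*the senators₂*: the pronoun c-commands this R-expression → coindexation would violate Principle C on *the senators₂*.
*the diplomats₃*: the pronoun c-commands this R-expression → coindexation would violate Principle C on *the diplomats₃*.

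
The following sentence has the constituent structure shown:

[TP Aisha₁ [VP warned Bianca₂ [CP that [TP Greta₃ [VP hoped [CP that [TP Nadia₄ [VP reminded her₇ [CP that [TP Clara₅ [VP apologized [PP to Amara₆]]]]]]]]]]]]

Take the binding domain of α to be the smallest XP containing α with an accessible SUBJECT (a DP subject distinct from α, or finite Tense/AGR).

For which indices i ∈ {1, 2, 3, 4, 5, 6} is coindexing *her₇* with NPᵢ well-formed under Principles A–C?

*her* is a pronoun, so Principle B applies: it must be free in its binding domain.
Binding domain of *her₇*: the embedded TP, whose subject is Nadia₄.
*Aisha₁* c-commands the pronoun but from outside its binding domain, and is not c-commanded by it → coindexation permitted.
*Bianca₂* c-commands the pronoun but from outside its binding domain, and is not c-commanded by it → coindexation permitted.
*Greta₃* c-commands the pronoun but from outside its binding domain, and is not c-commanded by it → coindexation permitted.
*Nadia₄* c-commands the pronoun within its binding domain → coindexation would violate Principle B.
*Clara₅*: the pronoun c-commands this R-expression → coindexation would violate Principle C on *Clara₅*.
*Amara₆*: the pronoun c-commands this R-expression → coindexation would violate Principle C on *Amara₆*.

{1, 2, 3}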